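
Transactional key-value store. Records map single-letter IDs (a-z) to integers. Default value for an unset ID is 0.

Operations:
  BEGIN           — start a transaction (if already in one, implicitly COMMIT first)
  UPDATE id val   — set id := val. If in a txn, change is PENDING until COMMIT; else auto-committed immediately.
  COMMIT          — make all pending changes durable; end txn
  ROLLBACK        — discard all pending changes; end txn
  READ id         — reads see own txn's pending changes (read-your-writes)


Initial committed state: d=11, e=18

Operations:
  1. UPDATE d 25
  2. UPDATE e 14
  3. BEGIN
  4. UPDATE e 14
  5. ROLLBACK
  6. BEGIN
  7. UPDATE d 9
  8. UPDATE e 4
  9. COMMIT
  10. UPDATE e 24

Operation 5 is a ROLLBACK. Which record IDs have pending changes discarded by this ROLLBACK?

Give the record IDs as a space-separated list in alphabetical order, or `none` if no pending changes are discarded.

Initial committed: {d=11, e=18}
Op 1: UPDATE d=25 (auto-commit; committed d=25)
Op 2: UPDATE e=14 (auto-commit; committed e=14)
Op 3: BEGIN: in_txn=True, pending={}
Op 4: UPDATE e=14 (pending; pending now {e=14})
Op 5: ROLLBACK: discarded pending ['e']; in_txn=False
Op 6: BEGIN: in_txn=True, pending={}
Op 7: UPDATE d=9 (pending; pending now {d=9})
Op 8: UPDATE e=4 (pending; pending now {d=9, e=4})
Op 9: COMMIT: merged ['d', 'e'] into committed; committed now {d=9, e=4}
Op 10: UPDATE e=24 (auto-commit; committed e=24)
ROLLBACK at op 5 discards: ['e']

Answer: e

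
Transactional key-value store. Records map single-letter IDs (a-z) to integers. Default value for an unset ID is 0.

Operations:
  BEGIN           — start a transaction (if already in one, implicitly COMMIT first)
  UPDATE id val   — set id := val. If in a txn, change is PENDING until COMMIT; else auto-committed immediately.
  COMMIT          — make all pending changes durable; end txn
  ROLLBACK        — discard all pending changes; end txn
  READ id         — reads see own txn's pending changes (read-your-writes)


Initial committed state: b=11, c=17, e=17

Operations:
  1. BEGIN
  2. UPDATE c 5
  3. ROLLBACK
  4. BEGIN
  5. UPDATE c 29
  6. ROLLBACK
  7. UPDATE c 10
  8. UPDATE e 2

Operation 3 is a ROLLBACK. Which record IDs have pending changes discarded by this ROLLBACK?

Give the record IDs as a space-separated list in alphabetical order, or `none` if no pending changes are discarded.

Answer: c

Derivation:
Initial committed: {b=11, c=17, e=17}
Op 1: BEGIN: in_txn=True, pending={}
Op 2: UPDATE c=5 (pending; pending now {c=5})
Op 3: ROLLBACK: discarded pending ['c']; in_txn=False
Op 4: BEGIN: in_txn=True, pending={}
Op 5: UPDATE c=29 (pending; pending now {c=29})
Op 6: ROLLBACK: discarded pending ['c']; in_txn=False
Op 7: UPDATE c=10 (auto-commit; committed c=10)
Op 8: UPDATE e=2 (auto-commit; committed e=2)
ROLLBACK at op 3 discards: ['c']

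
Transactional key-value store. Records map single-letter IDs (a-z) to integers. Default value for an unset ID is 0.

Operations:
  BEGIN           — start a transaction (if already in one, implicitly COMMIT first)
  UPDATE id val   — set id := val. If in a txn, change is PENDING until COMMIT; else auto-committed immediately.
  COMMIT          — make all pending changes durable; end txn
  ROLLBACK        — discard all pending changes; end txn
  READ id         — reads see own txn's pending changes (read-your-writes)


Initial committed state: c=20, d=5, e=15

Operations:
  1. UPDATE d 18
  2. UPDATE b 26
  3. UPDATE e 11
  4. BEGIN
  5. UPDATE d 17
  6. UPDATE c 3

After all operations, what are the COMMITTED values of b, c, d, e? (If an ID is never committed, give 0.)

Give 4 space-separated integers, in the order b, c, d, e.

Answer: 26 20 18 11

Derivation:
Initial committed: {c=20, d=5, e=15}
Op 1: UPDATE d=18 (auto-commit; committed d=18)
Op 2: UPDATE b=26 (auto-commit; committed b=26)
Op 3: UPDATE e=11 (auto-commit; committed e=11)
Op 4: BEGIN: in_txn=True, pending={}
Op 5: UPDATE d=17 (pending; pending now {d=17})
Op 6: UPDATE c=3 (pending; pending now {c=3, d=17})
Final committed: {b=26, c=20, d=18, e=11}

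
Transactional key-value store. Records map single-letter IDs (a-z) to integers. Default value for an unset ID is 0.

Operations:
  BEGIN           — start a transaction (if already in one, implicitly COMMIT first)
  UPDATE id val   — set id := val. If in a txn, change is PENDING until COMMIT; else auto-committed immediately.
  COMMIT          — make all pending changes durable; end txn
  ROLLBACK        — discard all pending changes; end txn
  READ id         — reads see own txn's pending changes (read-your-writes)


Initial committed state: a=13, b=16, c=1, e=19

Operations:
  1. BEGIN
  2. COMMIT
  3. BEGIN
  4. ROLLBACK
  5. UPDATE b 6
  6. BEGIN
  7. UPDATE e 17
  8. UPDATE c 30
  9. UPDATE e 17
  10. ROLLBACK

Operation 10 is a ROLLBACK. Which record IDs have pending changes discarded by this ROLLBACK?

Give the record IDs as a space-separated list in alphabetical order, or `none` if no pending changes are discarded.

Answer: c e

Derivation:
Initial committed: {a=13, b=16, c=1, e=19}
Op 1: BEGIN: in_txn=True, pending={}
Op 2: COMMIT: merged [] into committed; committed now {a=13, b=16, c=1, e=19}
Op 3: BEGIN: in_txn=True, pending={}
Op 4: ROLLBACK: discarded pending []; in_txn=False
Op 5: UPDATE b=6 (auto-commit; committed b=6)
Op 6: BEGIN: in_txn=True, pending={}
Op 7: UPDATE e=17 (pending; pending now {e=17})
Op 8: UPDATE c=30 (pending; pending now {c=30, e=17})
Op 9: UPDATE e=17 (pending; pending now {c=30, e=17})
Op 10: ROLLBACK: discarded pending ['c', 'e']; in_txn=False
ROLLBACK at op 10 discards: ['c', 'e']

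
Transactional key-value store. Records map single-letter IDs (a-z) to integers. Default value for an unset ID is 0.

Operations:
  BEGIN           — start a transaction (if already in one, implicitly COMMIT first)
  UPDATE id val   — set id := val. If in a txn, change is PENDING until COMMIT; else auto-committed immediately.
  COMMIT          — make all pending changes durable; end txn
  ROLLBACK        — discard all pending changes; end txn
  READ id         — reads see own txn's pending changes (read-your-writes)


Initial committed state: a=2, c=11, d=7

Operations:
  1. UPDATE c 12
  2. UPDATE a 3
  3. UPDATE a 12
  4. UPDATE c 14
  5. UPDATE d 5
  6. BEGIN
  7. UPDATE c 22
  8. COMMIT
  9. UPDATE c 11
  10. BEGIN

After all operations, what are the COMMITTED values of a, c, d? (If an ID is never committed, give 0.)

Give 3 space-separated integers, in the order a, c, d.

Initial committed: {a=2, c=11, d=7}
Op 1: UPDATE c=12 (auto-commit; committed c=12)
Op 2: UPDATE a=3 (auto-commit; committed a=3)
Op 3: UPDATE a=12 (auto-commit; committed a=12)
Op 4: UPDATE c=14 (auto-commit; committed c=14)
Op 5: UPDATE d=5 (auto-commit; committed d=5)
Op 6: BEGIN: in_txn=True, pending={}
Op 7: UPDATE c=22 (pending; pending now {c=22})
Op 8: COMMIT: merged ['c'] into committed; committed now {a=12, c=22, d=5}
Op 9: UPDATE c=11 (auto-commit; committed c=11)
Op 10: BEGIN: in_txn=True, pending={}
Final committed: {a=12, c=11, d=5}

Answer: 12 11 5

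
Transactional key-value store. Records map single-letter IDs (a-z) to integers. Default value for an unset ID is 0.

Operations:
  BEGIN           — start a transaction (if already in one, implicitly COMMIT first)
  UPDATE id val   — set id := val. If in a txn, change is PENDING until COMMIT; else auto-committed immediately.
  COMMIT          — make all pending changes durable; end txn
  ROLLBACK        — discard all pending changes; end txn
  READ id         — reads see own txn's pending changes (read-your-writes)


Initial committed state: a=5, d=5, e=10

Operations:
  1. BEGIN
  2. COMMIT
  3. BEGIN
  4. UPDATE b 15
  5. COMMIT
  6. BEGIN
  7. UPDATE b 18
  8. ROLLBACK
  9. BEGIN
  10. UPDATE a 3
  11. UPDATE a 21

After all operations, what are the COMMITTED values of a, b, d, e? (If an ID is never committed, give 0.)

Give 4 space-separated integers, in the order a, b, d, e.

Answer: 5 15 5 10

Derivation:
Initial committed: {a=5, d=5, e=10}
Op 1: BEGIN: in_txn=True, pending={}
Op 2: COMMIT: merged [] into committed; committed now {a=5, d=5, e=10}
Op 3: BEGIN: in_txn=True, pending={}
Op 4: UPDATE b=15 (pending; pending now {b=15})
Op 5: COMMIT: merged ['b'] into committed; committed now {a=5, b=15, d=5, e=10}
Op 6: BEGIN: in_txn=True, pending={}
Op 7: UPDATE b=18 (pending; pending now {b=18})
Op 8: ROLLBACK: discarded pending ['b']; in_txn=False
Op 9: BEGIN: in_txn=True, pending={}
Op 10: UPDATE a=3 (pending; pending now {a=3})
Op 11: UPDATE a=21 (pending; pending now {a=21})
Final committed: {a=5, b=15, d=5, e=10}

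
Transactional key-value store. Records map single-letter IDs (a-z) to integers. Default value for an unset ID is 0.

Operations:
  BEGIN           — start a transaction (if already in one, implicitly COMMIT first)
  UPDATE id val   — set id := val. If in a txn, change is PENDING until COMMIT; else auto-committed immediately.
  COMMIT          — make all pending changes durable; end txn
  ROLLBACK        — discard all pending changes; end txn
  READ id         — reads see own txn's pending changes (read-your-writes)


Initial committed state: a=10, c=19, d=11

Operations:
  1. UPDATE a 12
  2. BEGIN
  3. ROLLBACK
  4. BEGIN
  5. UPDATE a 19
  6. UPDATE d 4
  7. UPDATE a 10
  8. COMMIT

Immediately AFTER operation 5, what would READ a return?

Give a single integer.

Initial committed: {a=10, c=19, d=11}
Op 1: UPDATE a=12 (auto-commit; committed a=12)
Op 2: BEGIN: in_txn=True, pending={}
Op 3: ROLLBACK: discarded pending []; in_txn=False
Op 4: BEGIN: in_txn=True, pending={}
Op 5: UPDATE a=19 (pending; pending now {a=19})
After op 5: visible(a) = 19 (pending={a=19}, committed={a=12, c=19, d=11})

Answer: 19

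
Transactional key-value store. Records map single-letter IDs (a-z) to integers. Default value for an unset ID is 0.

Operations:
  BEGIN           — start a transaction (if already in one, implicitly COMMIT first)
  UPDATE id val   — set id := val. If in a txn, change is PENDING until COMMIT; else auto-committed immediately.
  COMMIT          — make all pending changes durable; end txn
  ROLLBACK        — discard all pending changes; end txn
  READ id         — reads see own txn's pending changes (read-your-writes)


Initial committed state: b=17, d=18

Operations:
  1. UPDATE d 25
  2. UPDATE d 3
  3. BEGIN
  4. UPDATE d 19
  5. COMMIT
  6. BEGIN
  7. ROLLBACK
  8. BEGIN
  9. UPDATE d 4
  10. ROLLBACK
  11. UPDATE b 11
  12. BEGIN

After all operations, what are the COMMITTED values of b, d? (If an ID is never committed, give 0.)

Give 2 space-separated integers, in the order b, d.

Initial committed: {b=17, d=18}
Op 1: UPDATE d=25 (auto-commit; committed d=25)
Op 2: UPDATE d=3 (auto-commit; committed d=3)
Op 3: BEGIN: in_txn=True, pending={}
Op 4: UPDATE d=19 (pending; pending now {d=19})
Op 5: COMMIT: merged ['d'] into committed; committed now {b=17, d=19}
Op 6: BEGIN: in_txn=True, pending={}
Op 7: ROLLBACK: discarded pending []; in_txn=False
Op 8: BEGIN: in_txn=True, pending={}
Op 9: UPDATE d=4 (pending; pending now {d=4})
Op 10: ROLLBACK: discarded pending ['d']; in_txn=False
Op 11: UPDATE b=11 (auto-commit; committed b=11)
Op 12: BEGIN: in_txn=True, pending={}
Final committed: {b=11, d=19}

Answer: 11 19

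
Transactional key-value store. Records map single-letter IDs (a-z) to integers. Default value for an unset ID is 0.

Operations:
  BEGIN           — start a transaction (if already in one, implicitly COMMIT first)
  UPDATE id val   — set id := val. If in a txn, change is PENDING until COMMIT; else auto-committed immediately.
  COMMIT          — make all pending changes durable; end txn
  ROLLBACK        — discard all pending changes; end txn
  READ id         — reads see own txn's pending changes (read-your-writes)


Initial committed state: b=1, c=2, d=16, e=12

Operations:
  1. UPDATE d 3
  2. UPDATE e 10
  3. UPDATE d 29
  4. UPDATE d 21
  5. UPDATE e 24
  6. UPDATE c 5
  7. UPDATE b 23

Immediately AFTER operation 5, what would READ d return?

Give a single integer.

Initial committed: {b=1, c=2, d=16, e=12}
Op 1: UPDATE d=3 (auto-commit; committed d=3)
Op 2: UPDATE e=10 (auto-commit; committed e=10)
Op 3: UPDATE d=29 (auto-commit; committed d=29)
Op 4: UPDATE d=21 (auto-commit; committed d=21)
Op 5: UPDATE e=24 (auto-commit; committed e=24)
After op 5: visible(d) = 21 (pending={}, committed={b=1, c=2, d=21, e=24})

Answer: 21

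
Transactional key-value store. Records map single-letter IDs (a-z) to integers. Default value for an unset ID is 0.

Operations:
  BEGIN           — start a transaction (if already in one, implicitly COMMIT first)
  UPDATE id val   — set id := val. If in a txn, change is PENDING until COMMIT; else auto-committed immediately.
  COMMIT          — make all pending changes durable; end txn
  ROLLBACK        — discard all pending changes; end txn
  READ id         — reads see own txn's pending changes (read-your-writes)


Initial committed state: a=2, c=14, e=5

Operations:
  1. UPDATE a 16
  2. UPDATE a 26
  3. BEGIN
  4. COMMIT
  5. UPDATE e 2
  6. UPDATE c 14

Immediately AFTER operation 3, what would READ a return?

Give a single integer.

Initial committed: {a=2, c=14, e=5}
Op 1: UPDATE a=16 (auto-commit; committed a=16)
Op 2: UPDATE a=26 (auto-commit; committed a=26)
Op 3: BEGIN: in_txn=True, pending={}
After op 3: visible(a) = 26 (pending={}, committed={a=26, c=14, e=5})

Answer: 26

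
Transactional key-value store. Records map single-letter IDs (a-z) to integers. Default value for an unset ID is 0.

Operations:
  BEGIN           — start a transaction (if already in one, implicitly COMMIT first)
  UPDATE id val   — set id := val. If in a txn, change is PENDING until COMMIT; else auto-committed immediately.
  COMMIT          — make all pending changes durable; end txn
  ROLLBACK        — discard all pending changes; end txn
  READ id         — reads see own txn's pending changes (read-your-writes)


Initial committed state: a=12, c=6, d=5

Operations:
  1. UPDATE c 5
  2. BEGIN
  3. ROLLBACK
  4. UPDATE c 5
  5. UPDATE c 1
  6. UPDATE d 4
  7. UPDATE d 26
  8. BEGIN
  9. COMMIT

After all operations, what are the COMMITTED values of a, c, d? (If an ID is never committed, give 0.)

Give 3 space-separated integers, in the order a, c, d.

Answer: 12 1 26

Derivation:
Initial committed: {a=12, c=6, d=5}
Op 1: UPDATE c=5 (auto-commit; committed c=5)
Op 2: BEGIN: in_txn=True, pending={}
Op 3: ROLLBACK: discarded pending []; in_txn=False
Op 4: UPDATE c=5 (auto-commit; committed c=5)
Op 5: UPDATE c=1 (auto-commit; committed c=1)
Op 6: UPDATE d=4 (auto-commit; committed d=4)
Op 7: UPDATE d=26 (auto-commit; committed d=26)
Op 8: BEGIN: in_txn=True, pending={}
Op 9: COMMIT: merged [] into committed; committed now {a=12, c=1, d=26}
Final committed: {a=12, c=1, d=26}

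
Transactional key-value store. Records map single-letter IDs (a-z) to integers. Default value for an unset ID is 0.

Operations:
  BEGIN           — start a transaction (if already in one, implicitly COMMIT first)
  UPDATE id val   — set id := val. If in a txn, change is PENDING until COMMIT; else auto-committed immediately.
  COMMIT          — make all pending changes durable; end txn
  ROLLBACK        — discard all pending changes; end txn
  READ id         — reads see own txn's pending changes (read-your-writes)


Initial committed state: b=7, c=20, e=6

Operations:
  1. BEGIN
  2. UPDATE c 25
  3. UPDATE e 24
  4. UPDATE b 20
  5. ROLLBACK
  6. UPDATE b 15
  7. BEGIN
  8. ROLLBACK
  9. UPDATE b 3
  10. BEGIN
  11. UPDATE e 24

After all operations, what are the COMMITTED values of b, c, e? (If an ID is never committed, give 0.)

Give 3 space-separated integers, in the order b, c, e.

Initial committed: {b=7, c=20, e=6}
Op 1: BEGIN: in_txn=True, pending={}
Op 2: UPDATE c=25 (pending; pending now {c=25})
Op 3: UPDATE e=24 (pending; pending now {c=25, e=24})
Op 4: UPDATE b=20 (pending; pending now {b=20, c=25, e=24})
Op 5: ROLLBACK: discarded pending ['b', 'c', 'e']; in_txn=False
Op 6: UPDATE b=15 (auto-commit; committed b=15)
Op 7: BEGIN: in_txn=True, pending={}
Op 8: ROLLBACK: discarded pending []; in_txn=False
Op 9: UPDATE b=3 (auto-commit; committed b=3)
Op 10: BEGIN: in_txn=True, pending={}
Op 11: UPDATE e=24 (pending; pending now {e=24})
Final committed: {b=3, c=20, e=6}

Answer: 3 20 6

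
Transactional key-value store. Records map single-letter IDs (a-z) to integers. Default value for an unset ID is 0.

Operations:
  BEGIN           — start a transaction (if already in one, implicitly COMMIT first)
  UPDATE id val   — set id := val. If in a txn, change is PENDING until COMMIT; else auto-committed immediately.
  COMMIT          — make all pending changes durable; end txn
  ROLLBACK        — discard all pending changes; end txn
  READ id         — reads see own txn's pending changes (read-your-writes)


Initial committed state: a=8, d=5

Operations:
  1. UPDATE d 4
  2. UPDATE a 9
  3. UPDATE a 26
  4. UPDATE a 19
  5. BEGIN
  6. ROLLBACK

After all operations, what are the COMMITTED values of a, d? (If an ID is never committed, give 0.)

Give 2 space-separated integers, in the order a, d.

Answer: 19 4

Derivation:
Initial committed: {a=8, d=5}
Op 1: UPDATE d=4 (auto-commit; committed d=4)
Op 2: UPDATE a=9 (auto-commit; committed a=9)
Op 3: UPDATE a=26 (auto-commit; committed a=26)
Op 4: UPDATE a=19 (auto-commit; committed a=19)
Op 5: BEGIN: in_txn=True, pending={}
Op 6: ROLLBACK: discarded pending []; in_txn=False
Final committed: {a=19, d=4}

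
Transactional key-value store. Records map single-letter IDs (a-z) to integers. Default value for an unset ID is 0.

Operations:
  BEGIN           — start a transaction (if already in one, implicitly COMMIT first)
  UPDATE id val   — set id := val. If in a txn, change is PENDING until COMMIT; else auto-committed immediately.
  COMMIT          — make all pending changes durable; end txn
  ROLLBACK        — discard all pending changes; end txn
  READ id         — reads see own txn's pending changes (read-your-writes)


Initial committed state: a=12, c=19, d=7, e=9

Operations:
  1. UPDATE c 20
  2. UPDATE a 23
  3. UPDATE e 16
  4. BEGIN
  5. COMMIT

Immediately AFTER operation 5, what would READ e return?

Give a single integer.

Initial committed: {a=12, c=19, d=7, e=9}
Op 1: UPDATE c=20 (auto-commit; committed c=20)
Op 2: UPDATE a=23 (auto-commit; committed a=23)
Op 3: UPDATE e=16 (auto-commit; committed e=16)
Op 4: BEGIN: in_txn=True, pending={}
Op 5: COMMIT: merged [] into committed; committed now {a=23, c=20, d=7, e=16}
After op 5: visible(e) = 16 (pending={}, committed={a=23, c=20, d=7, e=16})

Answer: 16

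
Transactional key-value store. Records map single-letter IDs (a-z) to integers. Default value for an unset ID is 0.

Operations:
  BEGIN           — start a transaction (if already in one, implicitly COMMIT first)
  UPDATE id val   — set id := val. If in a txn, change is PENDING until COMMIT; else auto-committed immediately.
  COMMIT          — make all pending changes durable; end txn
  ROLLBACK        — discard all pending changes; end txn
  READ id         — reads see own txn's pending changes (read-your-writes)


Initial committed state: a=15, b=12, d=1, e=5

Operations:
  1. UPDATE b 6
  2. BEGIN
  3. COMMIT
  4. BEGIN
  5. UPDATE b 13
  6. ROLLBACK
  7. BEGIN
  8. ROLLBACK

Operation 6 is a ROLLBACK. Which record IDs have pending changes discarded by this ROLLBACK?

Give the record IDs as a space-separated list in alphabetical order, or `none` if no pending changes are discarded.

Answer: b

Derivation:
Initial committed: {a=15, b=12, d=1, e=5}
Op 1: UPDATE b=6 (auto-commit; committed b=6)
Op 2: BEGIN: in_txn=True, pending={}
Op 3: COMMIT: merged [] into committed; committed now {a=15, b=6, d=1, e=5}
Op 4: BEGIN: in_txn=True, pending={}
Op 5: UPDATE b=13 (pending; pending now {b=13})
Op 6: ROLLBACK: discarded pending ['b']; in_txn=False
Op 7: BEGIN: in_txn=True, pending={}
Op 8: ROLLBACK: discarded pending []; in_txn=False
ROLLBACK at op 6 discards: ['b']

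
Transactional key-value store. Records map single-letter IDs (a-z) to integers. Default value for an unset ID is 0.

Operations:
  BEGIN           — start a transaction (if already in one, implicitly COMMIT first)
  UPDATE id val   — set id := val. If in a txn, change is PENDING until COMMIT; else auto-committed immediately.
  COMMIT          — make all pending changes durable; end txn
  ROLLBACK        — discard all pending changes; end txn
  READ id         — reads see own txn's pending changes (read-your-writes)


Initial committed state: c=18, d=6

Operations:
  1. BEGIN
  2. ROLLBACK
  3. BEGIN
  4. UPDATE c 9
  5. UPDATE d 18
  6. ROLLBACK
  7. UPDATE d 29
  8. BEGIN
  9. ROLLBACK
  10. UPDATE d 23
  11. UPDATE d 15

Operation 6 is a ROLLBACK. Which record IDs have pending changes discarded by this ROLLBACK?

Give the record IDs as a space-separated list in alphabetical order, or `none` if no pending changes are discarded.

Initial committed: {c=18, d=6}
Op 1: BEGIN: in_txn=True, pending={}
Op 2: ROLLBACK: discarded pending []; in_txn=False
Op 3: BEGIN: in_txn=True, pending={}
Op 4: UPDATE c=9 (pending; pending now {c=9})
Op 5: UPDATE d=18 (pending; pending now {c=9, d=18})
Op 6: ROLLBACK: discarded pending ['c', 'd']; in_txn=False
Op 7: UPDATE d=29 (auto-commit; committed d=29)
Op 8: BEGIN: in_txn=True, pending={}
Op 9: ROLLBACK: discarded pending []; in_txn=False
Op 10: UPDATE d=23 (auto-commit; committed d=23)
Op 11: UPDATE d=15 (auto-commit; committed d=15)
ROLLBACK at op 6 discards: ['c', 'd']

Answer: c d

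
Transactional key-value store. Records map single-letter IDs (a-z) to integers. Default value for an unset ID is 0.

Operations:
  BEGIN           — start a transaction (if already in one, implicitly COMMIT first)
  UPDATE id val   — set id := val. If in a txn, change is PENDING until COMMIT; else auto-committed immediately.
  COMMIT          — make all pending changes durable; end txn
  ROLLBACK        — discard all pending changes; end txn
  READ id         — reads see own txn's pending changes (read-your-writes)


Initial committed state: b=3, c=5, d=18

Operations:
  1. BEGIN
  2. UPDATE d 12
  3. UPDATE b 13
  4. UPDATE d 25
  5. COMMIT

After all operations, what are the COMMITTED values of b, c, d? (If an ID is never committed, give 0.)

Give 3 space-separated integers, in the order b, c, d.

Answer: 13 5 25

Derivation:
Initial committed: {b=3, c=5, d=18}
Op 1: BEGIN: in_txn=True, pending={}
Op 2: UPDATE d=12 (pending; pending now {d=12})
Op 3: UPDATE b=13 (pending; pending now {b=13, d=12})
Op 4: UPDATE d=25 (pending; pending now {b=13, d=25})
Op 5: COMMIT: merged ['b', 'd'] into committed; committed now {b=13, c=5, d=25}
Final committed: {b=13, c=5, d=25}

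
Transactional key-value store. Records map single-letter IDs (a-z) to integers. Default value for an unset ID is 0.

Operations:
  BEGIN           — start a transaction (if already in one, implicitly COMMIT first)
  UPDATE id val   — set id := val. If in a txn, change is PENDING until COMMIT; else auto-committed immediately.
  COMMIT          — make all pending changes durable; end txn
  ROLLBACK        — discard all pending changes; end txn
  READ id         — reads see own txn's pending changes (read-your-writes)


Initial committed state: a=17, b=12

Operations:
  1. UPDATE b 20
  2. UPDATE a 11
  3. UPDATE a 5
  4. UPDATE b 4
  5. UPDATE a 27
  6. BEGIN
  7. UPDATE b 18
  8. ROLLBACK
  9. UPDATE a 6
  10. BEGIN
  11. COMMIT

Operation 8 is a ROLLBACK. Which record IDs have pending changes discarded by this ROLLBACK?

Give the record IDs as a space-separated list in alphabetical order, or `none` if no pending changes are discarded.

Initial committed: {a=17, b=12}
Op 1: UPDATE b=20 (auto-commit; committed b=20)
Op 2: UPDATE a=11 (auto-commit; committed a=11)
Op 3: UPDATE a=5 (auto-commit; committed a=5)
Op 4: UPDATE b=4 (auto-commit; committed b=4)
Op 5: UPDATE a=27 (auto-commit; committed a=27)
Op 6: BEGIN: in_txn=True, pending={}
Op 7: UPDATE b=18 (pending; pending now {b=18})
Op 8: ROLLBACK: discarded pending ['b']; in_txn=False
Op 9: UPDATE a=6 (auto-commit; committed a=6)
Op 10: BEGIN: in_txn=True, pending={}
Op 11: COMMIT: merged [] into committed; committed now {a=6, b=4}
ROLLBACK at op 8 discards: ['b']

Answer: b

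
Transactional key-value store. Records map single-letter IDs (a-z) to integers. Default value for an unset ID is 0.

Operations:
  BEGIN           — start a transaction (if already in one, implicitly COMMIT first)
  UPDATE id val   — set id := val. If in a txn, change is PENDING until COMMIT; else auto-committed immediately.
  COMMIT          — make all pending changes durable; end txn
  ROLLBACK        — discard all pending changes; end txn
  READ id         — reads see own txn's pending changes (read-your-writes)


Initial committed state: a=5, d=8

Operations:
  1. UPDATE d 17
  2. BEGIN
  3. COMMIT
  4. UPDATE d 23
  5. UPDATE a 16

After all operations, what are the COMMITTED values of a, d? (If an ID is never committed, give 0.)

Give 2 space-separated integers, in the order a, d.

Initial committed: {a=5, d=8}
Op 1: UPDATE d=17 (auto-commit; committed d=17)
Op 2: BEGIN: in_txn=True, pending={}
Op 3: COMMIT: merged [] into committed; committed now {a=5, d=17}
Op 4: UPDATE d=23 (auto-commit; committed d=23)
Op 5: UPDATE a=16 (auto-commit; committed a=16)
Final committed: {a=16, d=23}

Answer: 16 23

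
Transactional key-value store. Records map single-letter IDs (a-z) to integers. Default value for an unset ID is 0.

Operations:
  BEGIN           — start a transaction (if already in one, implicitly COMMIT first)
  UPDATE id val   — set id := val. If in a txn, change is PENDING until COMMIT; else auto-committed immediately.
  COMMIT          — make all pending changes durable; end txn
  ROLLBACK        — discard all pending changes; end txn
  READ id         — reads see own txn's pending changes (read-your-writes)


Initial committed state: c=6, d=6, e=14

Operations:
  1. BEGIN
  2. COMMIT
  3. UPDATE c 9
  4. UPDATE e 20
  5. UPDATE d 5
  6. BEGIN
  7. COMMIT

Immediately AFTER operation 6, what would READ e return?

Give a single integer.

Initial committed: {c=6, d=6, e=14}
Op 1: BEGIN: in_txn=True, pending={}
Op 2: COMMIT: merged [] into committed; committed now {c=6, d=6, e=14}
Op 3: UPDATE c=9 (auto-commit; committed c=9)
Op 4: UPDATE e=20 (auto-commit; committed e=20)
Op 5: UPDATE d=5 (auto-commit; committed d=5)
Op 6: BEGIN: in_txn=True, pending={}
After op 6: visible(e) = 20 (pending={}, committed={c=9, d=5, e=20})

Answer: 20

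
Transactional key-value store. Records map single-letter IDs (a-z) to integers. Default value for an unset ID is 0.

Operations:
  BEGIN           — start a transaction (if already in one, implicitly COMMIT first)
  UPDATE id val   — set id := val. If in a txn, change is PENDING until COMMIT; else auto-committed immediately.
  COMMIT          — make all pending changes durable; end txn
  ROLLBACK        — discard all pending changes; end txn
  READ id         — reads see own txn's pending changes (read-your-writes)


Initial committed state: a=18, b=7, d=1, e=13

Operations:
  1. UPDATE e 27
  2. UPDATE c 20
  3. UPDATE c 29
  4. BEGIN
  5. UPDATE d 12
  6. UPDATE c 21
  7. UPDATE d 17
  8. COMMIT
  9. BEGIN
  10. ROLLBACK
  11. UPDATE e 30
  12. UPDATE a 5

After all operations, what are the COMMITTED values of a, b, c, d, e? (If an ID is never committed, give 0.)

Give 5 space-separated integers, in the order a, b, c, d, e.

Initial committed: {a=18, b=7, d=1, e=13}
Op 1: UPDATE e=27 (auto-commit; committed e=27)
Op 2: UPDATE c=20 (auto-commit; committed c=20)
Op 3: UPDATE c=29 (auto-commit; committed c=29)
Op 4: BEGIN: in_txn=True, pending={}
Op 5: UPDATE d=12 (pending; pending now {d=12})
Op 6: UPDATE c=21 (pending; pending now {c=21, d=12})
Op 7: UPDATE d=17 (pending; pending now {c=21, d=17})
Op 8: COMMIT: merged ['c', 'd'] into committed; committed now {a=18, b=7, c=21, d=17, e=27}
Op 9: BEGIN: in_txn=True, pending={}
Op 10: ROLLBACK: discarded pending []; in_txn=False
Op 11: UPDATE e=30 (auto-commit; committed e=30)
Op 12: UPDATE a=5 (auto-commit; committed a=5)
Final committed: {a=5, b=7, c=21, d=17, e=30}

Answer: 5 7 21 17 30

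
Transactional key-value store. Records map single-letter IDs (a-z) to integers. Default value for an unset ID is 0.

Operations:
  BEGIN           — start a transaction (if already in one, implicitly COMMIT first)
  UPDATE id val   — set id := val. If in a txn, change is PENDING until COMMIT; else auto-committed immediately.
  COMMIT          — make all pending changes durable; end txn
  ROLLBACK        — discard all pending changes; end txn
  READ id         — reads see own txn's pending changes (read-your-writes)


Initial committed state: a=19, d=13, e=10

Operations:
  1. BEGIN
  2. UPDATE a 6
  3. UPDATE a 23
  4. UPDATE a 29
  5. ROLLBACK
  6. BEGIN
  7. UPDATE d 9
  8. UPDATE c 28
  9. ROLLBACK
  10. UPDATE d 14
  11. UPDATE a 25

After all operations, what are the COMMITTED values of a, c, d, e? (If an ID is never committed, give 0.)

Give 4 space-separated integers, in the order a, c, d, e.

Answer: 25 0 14 10

Derivation:
Initial committed: {a=19, d=13, e=10}
Op 1: BEGIN: in_txn=True, pending={}
Op 2: UPDATE a=6 (pending; pending now {a=6})
Op 3: UPDATE a=23 (pending; pending now {a=23})
Op 4: UPDATE a=29 (pending; pending now {a=29})
Op 5: ROLLBACK: discarded pending ['a']; in_txn=False
Op 6: BEGIN: in_txn=True, pending={}
Op 7: UPDATE d=9 (pending; pending now {d=9})
Op 8: UPDATE c=28 (pending; pending now {c=28, d=9})
Op 9: ROLLBACK: discarded pending ['c', 'd']; in_txn=False
Op 10: UPDATE d=14 (auto-commit; committed d=14)
Op 11: UPDATE a=25 (auto-commit; committed a=25)
Final committed: {a=25, d=14, e=10}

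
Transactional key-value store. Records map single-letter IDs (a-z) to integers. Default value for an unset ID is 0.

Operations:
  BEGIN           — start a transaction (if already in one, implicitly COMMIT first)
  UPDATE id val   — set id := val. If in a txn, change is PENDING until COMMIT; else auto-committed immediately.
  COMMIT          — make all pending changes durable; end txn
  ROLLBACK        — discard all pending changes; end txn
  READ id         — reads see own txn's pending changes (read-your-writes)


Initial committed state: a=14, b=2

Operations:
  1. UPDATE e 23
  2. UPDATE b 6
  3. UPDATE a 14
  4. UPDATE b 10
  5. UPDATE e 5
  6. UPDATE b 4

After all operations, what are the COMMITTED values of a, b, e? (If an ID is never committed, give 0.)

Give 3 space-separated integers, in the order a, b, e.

Initial committed: {a=14, b=2}
Op 1: UPDATE e=23 (auto-commit; committed e=23)
Op 2: UPDATE b=6 (auto-commit; committed b=6)
Op 3: UPDATE a=14 (auto-commit; committed a=14)
Op 4: UPDATE b=10 (auto-commit; committed b=10)
Op 5: UPDATE e=5 (auto-commit; committed e=5)
Op 6: UPDATE b=4 (auto-commit; committed b=4)
Final committed: {a=14, b=4, e=5}

Answer: 14 4 5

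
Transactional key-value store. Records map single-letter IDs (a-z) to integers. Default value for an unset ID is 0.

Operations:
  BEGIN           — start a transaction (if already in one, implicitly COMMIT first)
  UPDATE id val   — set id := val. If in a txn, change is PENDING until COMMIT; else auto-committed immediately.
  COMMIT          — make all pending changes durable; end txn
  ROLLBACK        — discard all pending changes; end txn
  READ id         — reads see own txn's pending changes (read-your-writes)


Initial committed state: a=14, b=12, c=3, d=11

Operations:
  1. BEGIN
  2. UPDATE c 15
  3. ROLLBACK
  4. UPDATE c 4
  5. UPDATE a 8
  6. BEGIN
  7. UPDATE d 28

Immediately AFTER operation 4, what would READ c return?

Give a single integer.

Initial committed: {a=14, b=12, c=3, d=11}
Op 1: BEGIN: in_txn=True, pending={}
Op 2: UPDATE c=15 (pending; pending now {c=15})
Op 3: ROLLBACK: discarded pending ['c']; in_txn=False
Op 4: UPDATE c=4 (auto-commit; committed c=4)
After op 4: visible(c) = 4 (pending={}, committed={a=14, b=12, c=4, d=11})

Answer: 4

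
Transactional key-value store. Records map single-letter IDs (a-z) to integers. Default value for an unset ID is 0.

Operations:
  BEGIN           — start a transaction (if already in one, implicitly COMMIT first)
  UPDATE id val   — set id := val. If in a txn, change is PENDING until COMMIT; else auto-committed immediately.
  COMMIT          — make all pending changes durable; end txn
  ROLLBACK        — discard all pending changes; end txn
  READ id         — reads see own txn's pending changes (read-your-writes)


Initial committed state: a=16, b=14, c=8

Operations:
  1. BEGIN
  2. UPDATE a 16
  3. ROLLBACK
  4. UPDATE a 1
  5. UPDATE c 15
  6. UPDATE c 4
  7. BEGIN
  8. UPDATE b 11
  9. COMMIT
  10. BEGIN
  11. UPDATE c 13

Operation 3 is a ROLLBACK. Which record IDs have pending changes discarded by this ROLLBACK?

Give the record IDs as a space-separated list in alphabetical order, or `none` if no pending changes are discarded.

Answer: a

Derivation:
Initial committed: {a=16, b=14, c=8}
Op 1: BEGIN: in_txn=True, pending={}
Op 2: UPDATE a=16 (pending; pending now {a=16})
Op 3: ROLLBACK: discarded pending ['a']; in_txn=False
Op 4: UPDATE a=1 (auto-commit; committed a=1)
Op 5: UPDATE c=15 (auto-commit; committed c=15)
Op 6: UPDATE c=4 (auto-commit; committed c=4)
Op 7: BEGIN: in_txn=True, pending={}
Op 8: UPDATE b=11 (pending; pending now {b=11})
Op 9: COMMIT: merged ['b'] into committed; committed now {a=1, b=11, c=4}
Op 10: BEGIN: in_txn=True, pending={}
Op 11: UPDATE c=13 (pending; pending now {c=13})
ROLLBACK at op 3 discards: ['a']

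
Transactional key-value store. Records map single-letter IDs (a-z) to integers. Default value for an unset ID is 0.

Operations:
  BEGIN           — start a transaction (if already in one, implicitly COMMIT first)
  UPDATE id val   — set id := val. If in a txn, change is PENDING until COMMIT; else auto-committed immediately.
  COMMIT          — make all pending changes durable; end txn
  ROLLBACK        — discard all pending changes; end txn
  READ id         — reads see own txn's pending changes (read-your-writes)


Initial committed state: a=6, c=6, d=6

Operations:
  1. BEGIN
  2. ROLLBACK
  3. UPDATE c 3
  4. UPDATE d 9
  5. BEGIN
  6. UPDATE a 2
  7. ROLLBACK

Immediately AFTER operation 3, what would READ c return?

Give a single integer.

Initial committed: {a=6, c=6, d=6}
Op 1: BEGIN: in_txn=True, pending={}
Op 2: ROLLBACK: discarded pending []; in_txn=False
Op 3: UPDATE c=3 (auto-commit; committed c=3)
After op 3: visible(c) = 3 (pending={}, committed={a=6, c=3, d=6})

Answer: 3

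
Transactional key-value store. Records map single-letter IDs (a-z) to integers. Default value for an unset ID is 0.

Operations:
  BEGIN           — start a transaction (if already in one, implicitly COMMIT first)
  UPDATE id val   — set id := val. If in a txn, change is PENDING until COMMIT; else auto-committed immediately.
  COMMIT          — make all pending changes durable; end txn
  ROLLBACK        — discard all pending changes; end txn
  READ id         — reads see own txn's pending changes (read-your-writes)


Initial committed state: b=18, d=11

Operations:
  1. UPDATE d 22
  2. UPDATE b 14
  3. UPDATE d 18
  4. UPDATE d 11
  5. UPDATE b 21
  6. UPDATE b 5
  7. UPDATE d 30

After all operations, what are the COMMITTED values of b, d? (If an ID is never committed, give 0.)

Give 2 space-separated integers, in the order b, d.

Answer: 5 30

Derivation:
Initial committed: {b=18, d=11}
Op 1: UPDATE d=22 (auto-commit; committed d=22)
Op 2: UPDATE b=14 (auto-commit; committed b=14)
Op 3: UPDATE d=18 (auto-commit; committed d=18)
Op 4: UPDATE d=11 (auto-commit; committed d=11)
Op 5: UPDATE b=21 (auto-commit; committed b=21)
Op 6: UPDATE b=5 (auto-commit; committed b=5)
Op 7: UPDATE d=30 (auto-commit; committed d=30)
Final committed: {b=5, d=30}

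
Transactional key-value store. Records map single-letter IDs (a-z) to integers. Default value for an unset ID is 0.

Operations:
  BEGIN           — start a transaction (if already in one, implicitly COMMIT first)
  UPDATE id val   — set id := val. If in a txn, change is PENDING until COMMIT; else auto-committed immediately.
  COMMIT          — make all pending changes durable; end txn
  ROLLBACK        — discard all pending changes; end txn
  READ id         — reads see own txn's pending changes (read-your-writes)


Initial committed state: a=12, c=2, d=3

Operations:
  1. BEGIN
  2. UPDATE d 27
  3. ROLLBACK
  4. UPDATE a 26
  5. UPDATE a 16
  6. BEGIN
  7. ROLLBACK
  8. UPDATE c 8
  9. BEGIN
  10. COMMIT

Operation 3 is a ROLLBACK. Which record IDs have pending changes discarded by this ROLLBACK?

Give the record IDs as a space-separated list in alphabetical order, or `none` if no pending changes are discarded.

Initial committed: {a=12, c=2, d=3}
Op 1: BEGIN: in_txn=True, pending={}
Op 2: UPDATE d=27 (pending; pending now {d=27})
Op 3: ROLLBACK: discarded pending ['d']; in_txn=False
Op 4: UPDATE a=26 (auto-commit; committed a=26)
Op 5: UPDATE a=16 (auto-commit; committed a=16)
Op 6: BEGIN: in_txn=True, pending={}
Op 7: ROLLBACK: discarded pending []; in_txn=False
Op 8: UPDATE c=8 (auto-commit; committed c=8)
Op 9: BEGIN: in_txn=True, pending={}
Op 10: COMMIT: merged [] into committed; committed now {a=16, c=8, d=3}
ROLLBACK at op 3 discards: ['d']

Answer: d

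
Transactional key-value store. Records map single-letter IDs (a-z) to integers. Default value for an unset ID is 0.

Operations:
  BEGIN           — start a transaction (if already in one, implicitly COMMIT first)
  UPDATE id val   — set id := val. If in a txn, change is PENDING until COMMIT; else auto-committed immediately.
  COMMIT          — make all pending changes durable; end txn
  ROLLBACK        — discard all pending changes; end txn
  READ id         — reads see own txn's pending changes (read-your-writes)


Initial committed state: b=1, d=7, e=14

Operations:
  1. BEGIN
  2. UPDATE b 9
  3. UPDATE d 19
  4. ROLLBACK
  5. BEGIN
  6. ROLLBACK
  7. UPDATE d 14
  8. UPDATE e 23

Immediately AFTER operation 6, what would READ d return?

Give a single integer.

Answer: 7

Derivation:
Initial committed: {b=1, d=7, e=14}
Op 1: BEGIN: in_txn=True, pending={}
Op 2: UPDATE b=9 (pending; pending now {b=9})
Op 3: UPDATE d=19 (pending; pending now {b=9, d=19})
Op 4: ROLLBACK: discarded pending ['b', 'd']; in_txn=False
Op 5: BEGIN: in_txn=True, pending={}
Op 6: ROLLBACK: discarded pending []; in_txn=False
After op 6: visible(d) = 7 (pending={}, committed={b=1, d=7, e=14})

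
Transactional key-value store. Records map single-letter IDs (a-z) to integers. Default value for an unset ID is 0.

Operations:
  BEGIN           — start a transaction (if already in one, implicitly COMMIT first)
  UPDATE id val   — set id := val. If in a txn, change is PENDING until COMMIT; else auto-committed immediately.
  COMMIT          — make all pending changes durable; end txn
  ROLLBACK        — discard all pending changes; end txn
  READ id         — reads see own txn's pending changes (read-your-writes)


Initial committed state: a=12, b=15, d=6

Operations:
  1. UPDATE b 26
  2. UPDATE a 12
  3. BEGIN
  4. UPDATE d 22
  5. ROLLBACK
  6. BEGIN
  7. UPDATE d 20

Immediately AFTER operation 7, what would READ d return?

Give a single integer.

Initial committed: {a=12, b=15, d=6}
Op 1: UPDATE b=26 (auto-commit; committed b=26)
Op 2: UPDATE a=12 (auto-commit; committed a=12)
Op 3: BEGIN: in_txn=True, pending={}
Op 4: UPDATE d=22 (pending; pending now {d=22})
Op 5: ROLLBACK: discarded pending ['d']; in_txn=False
Op 6: BEGIN: in_txn=True, pending={}
Op 7: UPDATE d=20 (pending; pending now {d=20})
After op 7: visible(d) = 20 (pending={d=20}, committed={a=12, b=26, d=6})

Answer: 20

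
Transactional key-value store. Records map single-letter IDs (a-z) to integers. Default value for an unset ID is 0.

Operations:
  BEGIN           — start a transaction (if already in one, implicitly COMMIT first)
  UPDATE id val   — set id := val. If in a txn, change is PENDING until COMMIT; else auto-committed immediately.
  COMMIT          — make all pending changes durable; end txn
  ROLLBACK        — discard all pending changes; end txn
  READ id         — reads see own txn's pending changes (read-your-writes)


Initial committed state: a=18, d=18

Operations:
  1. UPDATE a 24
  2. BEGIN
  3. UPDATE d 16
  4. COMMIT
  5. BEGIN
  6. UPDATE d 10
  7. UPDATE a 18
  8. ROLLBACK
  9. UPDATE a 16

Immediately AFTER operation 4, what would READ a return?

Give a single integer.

Answer: 24

Derivation:
Initial committed: {a=18, d=18}
Op 1: UPDATE a=24 (auto-commit; committed a=24)
Op 2: BEGIN: in_txn=True, pending={}
Op 3: UPDATE d=16 (pending; pending now {d=16})
Op 4: COMMIT: merged ['d'] into committed; committed now {a=24, d=16}
After op 4: visible(a) = 24 (pending={}, committed={a=24, d=16})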